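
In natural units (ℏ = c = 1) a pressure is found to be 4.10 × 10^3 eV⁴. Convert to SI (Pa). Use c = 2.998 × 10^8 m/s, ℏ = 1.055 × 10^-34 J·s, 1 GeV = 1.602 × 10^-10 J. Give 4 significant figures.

Pressure is [E]/[L]³ = [E]⁴/(ℏc)³.
1 GeV⁴ → 1/(ℏc)³ × (1 GeV in J)⁴ = 2.082 × 10^37 Pa.
Convert the energy scale: 4.10 × 10^3 eV⁴ = 4.10 × 10^-33 GeV⁴.
Result: 4.10 × 10^-33 × 2.082 × 10^37 = 8.535 × 10^4 Pa.

8.535 × 10^4 Pa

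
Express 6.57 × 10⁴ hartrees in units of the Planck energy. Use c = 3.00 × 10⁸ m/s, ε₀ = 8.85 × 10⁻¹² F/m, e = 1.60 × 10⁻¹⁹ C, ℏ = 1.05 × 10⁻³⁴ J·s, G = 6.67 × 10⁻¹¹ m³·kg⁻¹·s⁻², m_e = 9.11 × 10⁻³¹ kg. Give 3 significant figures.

hartree: E_h = m_e e⁴/(4πε₀ℏ)² = 4.38 × 10⁻¹⁸ J
Planck energy: E_P = √(ℏc⁵/G) = 1.96 × 10⁹ J
6.57 × 10⁴ × 4.38 × 10⁻¹⁸ / 1.96 × 10⁹ = 1.47 × 10⁻²²

1.47 × 10⁻²²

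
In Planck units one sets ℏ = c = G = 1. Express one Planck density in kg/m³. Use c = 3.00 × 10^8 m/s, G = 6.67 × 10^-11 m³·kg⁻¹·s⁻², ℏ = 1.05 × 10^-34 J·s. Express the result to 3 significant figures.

5.20 × 10^96 kg/m³

ρ_P = c⁵/(ℏG²)
  = 2.43 × 10^42 / 4.67 × 10^-55
  = 5.20 × 10^96 kg/m³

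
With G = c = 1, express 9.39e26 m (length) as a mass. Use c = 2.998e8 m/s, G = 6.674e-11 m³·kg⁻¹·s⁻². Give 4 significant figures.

Length → mass via c²/G.
9.39e26 m × (c²/G) = 1.265e54 kg

1.265e54 kg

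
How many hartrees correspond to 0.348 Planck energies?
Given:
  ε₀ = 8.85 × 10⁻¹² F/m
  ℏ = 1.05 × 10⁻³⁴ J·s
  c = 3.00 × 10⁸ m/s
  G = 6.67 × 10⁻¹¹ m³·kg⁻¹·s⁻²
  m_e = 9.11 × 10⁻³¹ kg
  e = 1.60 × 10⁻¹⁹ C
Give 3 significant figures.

Planck energy: E_P = √(ℏc⁵/G) = 1.96 × 10⁹ J
hartree: E_h = m_e e⁴/(4πε₀ℏ)² = 4.38 × 10⁻¹⁸ J
0.348 × 1.96 × 10⁹ / 4.38 × 10⁻¹⁸ = 1.55 × 10²⁶

1.55 × 10²⁶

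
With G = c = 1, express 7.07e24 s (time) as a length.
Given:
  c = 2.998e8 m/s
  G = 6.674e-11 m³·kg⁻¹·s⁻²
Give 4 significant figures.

Time → length via c.
7.07e24 s × (c) = 2.120e33 m

2.120e33 m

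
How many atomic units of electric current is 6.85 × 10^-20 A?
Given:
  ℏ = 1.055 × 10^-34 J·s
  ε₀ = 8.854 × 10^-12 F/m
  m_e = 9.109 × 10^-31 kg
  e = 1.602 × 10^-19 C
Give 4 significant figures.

atomic unit of electric current: I_au = e E_h/ℏ = m_e e⁵/((4πε₀)²ℏ³) = 6.612 × 10^-3 A.
6.85 × 10^-20 / 6.612 × 10^-3 = 1.036 × 10^-17

1.036 × 10^-17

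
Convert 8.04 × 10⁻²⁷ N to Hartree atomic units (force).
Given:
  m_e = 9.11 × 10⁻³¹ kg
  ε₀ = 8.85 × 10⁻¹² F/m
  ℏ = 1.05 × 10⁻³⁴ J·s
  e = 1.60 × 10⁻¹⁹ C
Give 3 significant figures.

9.65 × 10⁻²⁰

atomic unit of force: F_au = E_h/a₀ = m_e²e⁶/((4πε₀)³ℏ⁴) = 8.33 × 10⁻⁸ N.
8.04 × 10⁻²⁷ / 8.33 × 10⁻⁸ = 9.65 × 10⁻²⁰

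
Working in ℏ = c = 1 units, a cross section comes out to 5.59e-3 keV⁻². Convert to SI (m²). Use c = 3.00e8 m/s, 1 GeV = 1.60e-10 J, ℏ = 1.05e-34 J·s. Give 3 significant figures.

2.17e-22 m²

Area is [L]² = [E]⁻²·(ℏc)²; restore (ℏc)².
1 GeV⁻² → (ℏc)² × (1 GeV in J)⁻² = 3.88e-32 m².
Convert the energy scale: 5.59e-3 keV⁻² = 5.59e9 GeV⁻².
Result: 5.59e9 × 3.88e-32 = 2.17e-22 m².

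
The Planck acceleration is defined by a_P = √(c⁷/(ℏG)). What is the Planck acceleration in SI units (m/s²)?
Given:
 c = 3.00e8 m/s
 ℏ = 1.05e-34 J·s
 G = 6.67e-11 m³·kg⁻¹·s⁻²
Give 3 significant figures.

5.59e51 m/s²

a_P = √(c⁷/(ℏG))
  = √(3.12e103)
  = 5.59e51 m/s²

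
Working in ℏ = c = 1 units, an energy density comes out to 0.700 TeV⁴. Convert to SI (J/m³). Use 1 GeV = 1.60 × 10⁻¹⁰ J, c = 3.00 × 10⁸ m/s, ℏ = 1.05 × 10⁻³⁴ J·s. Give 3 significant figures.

1.47 × 10⁴⁹ J/m³

[E]/[L]³ = [E]⁴/(ℏc)³; restore (ℏc)⁻³.
1 GeV⁴ → 1/(ℏc)³ × (1 GeV in J)⁴ = 2.10 × 10³⁷ J/m³.
Convert the energy scale: 0.700 TeV⁴ = 7.00 × 10¹¹ GeV⁴.
Result: 7.00 × 10¹¹ × 2.10 × 10³⁷ = 1.47 × 10⁴⁹ J/m³.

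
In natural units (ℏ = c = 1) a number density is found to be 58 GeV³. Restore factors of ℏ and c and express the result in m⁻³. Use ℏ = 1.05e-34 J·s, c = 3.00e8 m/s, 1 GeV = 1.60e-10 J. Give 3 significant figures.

Number density is [L]⁻³ = [E]³/(ℏc)³.
1 GeV³ → 1/(ℏc)³ × (1 GeV in J)³ = 1.31e47 m⁻³.
Result: 58 × 1.31e47 = 7.60e48 m⁻³.

7.60e48 m⁻³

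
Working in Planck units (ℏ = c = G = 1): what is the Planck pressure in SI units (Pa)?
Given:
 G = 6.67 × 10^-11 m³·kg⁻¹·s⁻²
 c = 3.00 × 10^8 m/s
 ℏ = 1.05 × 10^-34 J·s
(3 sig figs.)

Dimensional analysis gives p_P = c⁷/(ℏG²).
  = 2.19 × 10^59 / 4.67 × 10^-55
  = 4.68 × 10^113 Pa

4.68 × 10^113 Pa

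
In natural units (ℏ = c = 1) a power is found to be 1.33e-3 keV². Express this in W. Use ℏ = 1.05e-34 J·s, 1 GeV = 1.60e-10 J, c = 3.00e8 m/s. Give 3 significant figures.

0.324 W

Power is [E]/[T] = [E]²/ℏ.
1 GeV² → 1/ℏ × (1 GeV in J)² = 2.44e14 W.
Convert the energy scale: 1.33e-3 keV² = 1.33e-15 GeV².
Result: 1.33e-15 × 2.44e14 = 0.324 W.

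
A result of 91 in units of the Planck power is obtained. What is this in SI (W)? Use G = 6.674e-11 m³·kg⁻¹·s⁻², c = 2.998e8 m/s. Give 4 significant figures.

3.302e54 W

One Planck power: P_P = c⁵/G = 3.629e52 W.
91 × 3.629e52 W = 3.302e54 W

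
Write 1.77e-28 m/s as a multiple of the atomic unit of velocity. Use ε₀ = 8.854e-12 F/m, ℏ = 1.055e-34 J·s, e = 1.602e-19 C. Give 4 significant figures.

8.096e-35

atomic unit of velocity: v_au = e²/(4πε₀ℏ) = 2.186e6 m/s.
1.77e-28 / 2.186e6 = 8.096e-35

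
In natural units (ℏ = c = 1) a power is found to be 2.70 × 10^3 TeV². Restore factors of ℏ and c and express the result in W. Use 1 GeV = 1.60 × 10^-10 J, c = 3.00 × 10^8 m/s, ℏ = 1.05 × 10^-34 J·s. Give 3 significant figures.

6.58 × 10^23 W

Power is [E]/[T] = [E]²/ℏ.
1 GeV² → 1/ℏ × (1 GeV in J)² = 2.44 × 10^14 W.
Convert the energy scale: 2.70 × 10^3 TeV² = 2.70 × 10^9 GeV².
Result: 2.70 × 10^9 × 2.44 × 10^14 = 6.58 × 10^23 W.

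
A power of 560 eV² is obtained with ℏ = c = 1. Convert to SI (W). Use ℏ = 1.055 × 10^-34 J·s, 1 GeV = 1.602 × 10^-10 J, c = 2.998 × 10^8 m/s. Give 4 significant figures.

0.1362 W

Power is [E]/[T] = [E]²/ℏ.
1 GeV² → 1/ℏ × (1 GeV in J)² = 2.433 × 10^14 W.
Convert the energy scale: 560 eV² = 5.60 × 10^-16 GeV².
Result: 5.60 × 10^-16 × 2.433 × 10^14 = 0.1362 W.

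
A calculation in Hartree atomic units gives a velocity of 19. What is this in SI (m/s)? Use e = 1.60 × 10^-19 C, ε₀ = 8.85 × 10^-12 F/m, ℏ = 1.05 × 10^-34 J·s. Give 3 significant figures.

One atomic unit of velocity: v_au = e²/(4πε₀ℏ) = 2.19 × 10^6 m/s.
19 × 2.19 × 10^6 m/s = 4.17 × 10^7 m/s

4.17 × 10^7 m/s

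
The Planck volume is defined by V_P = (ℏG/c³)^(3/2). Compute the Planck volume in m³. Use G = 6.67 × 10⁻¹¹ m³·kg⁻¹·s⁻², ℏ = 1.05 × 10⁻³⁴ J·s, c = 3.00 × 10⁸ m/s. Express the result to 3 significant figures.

V_P = (ℏG/c³)^(3/2)
  = √(1.75 × 10⁻²⁰⁹)
  = 4.18 × 10⁻¹⁰⁵ m³

4.18 × 10⁻¹⁰⁵ m³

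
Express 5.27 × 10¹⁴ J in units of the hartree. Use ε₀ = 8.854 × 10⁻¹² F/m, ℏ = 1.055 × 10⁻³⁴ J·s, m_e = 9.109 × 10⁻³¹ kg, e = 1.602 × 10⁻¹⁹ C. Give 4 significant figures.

1.210 × 10³²

hartree: E_h = m_e e⁴/(4πε₀ℏ)² = 4.354 × 10⁻¹⁸ J.
5.27 × 10¹⁴ / 4.354 × 10⁻¹⁸ = 1.210 × 10³²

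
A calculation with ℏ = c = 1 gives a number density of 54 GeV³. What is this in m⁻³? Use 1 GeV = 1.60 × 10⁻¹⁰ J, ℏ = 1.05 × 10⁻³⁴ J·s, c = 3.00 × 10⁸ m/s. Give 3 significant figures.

Number density is [L]⁻³ = [E]³/(ℏc)³.
1 GeV³ → 1/(ℏc)³ × (1 GeV in J)³ = 1.31 × 10⁴⁷ m⁻³.
Result: 54 × 1.31 × 10⁴⁷ = 7.08 × 10⁴⁸ m⁻³.

7.08 × 10⁴⁸ m⁻³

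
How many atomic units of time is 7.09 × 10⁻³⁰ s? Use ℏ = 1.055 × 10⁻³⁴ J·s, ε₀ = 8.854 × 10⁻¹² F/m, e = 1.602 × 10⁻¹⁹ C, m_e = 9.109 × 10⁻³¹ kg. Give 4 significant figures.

2.926 × 10⁻¹³

atomic unit of time: τ_au = (4πε₀)²ℏ³/(m_e e⁴) = 2.423 × 10⁻¹⁷ s.
7.09 × 10⁻³⁰ / 2.423 × 10⁻¹⁷ = 2.926 × 10⁻¹³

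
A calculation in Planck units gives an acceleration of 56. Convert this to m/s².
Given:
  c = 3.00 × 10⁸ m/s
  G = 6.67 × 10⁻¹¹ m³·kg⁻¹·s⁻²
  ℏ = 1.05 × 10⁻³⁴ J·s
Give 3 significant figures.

One Planck acceleration: a_P = √(c⁷/(ℏG)) = 5.59 × 10⁵¹ m/s².
56 × 5.59 × 10⁵¹ m/s² = 3.13 × 10⁵³ m/s²

3.13 × 10⁵³ m/s²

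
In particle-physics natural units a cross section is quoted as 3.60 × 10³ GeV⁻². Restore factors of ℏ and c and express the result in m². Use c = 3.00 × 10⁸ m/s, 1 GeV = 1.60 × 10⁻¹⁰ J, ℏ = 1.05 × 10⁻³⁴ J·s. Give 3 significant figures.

Area is [L]² = [E]⁻²·(ℏc)²; restore (ℏc)².
1 GeV⁻² → (ℏc)² × (1 GeV in J)⁻² = 3.88 × 10⁻³² m².
Result: 3.60 × 10³ × 3.88 × 10⁻³² = 1.40 × 10⁻²⁸ m².

1.40 × 10⁻²⁸ m²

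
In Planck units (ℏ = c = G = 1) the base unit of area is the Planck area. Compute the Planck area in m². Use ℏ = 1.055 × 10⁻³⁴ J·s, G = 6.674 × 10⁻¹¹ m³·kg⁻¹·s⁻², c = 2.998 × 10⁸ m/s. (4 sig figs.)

A_P = ℏG/c³
  = 7.041 × 10⁻⁴⁵ / 2.695 × 10²⁵
  = 2.613 × 10⁻⁷⁰ m²

2.613 × 10⁻⁷⁰ m²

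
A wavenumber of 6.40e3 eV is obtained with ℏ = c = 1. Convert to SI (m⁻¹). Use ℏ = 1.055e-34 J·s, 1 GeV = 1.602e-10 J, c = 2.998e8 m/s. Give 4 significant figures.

3.242e10 m⁻¹

Inverse length is [E]/(ℏc).
1 GeV → 1/(ℏc) × (1 GeV in J) = 5.065e15 m⁻¹.
Convert the energy scale: 6.40e3 eV = 6.40e-6 GeV.
Result: 6.40e-6 × 5.065e15 = 3.242e10 m⁻¹.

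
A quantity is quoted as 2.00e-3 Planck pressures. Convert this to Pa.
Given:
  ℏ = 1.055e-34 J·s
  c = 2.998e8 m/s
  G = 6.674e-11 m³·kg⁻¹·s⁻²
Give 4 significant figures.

9.265e110 Pa

One Planck pressure: p_P = c⁷/(ℏG²) = 4.632e113 Pa.
2.00e-3 × 4.632e113 Pa = 9.265e110 Pa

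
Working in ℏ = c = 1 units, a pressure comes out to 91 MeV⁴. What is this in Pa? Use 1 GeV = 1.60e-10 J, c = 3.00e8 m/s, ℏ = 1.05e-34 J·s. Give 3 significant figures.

Pressure is [E]/[L]³ = [E]⁴/(ℏc)³.
1 GeV⁴ → 1/(ℏc)³ × (1 GeV in J)⁴ = 2.10e37 Pa.
Convert the energy scale: 91 MeV⁴ = 9.10e-11 GeV⁴.
Result: 9.10e-11 × 2.10e37 = 1.91e27 Pa.

1.91e27 Pa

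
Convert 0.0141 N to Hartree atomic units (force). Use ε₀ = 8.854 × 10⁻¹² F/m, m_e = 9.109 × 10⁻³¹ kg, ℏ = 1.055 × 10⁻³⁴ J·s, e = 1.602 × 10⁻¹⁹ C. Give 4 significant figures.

1.715 × 10⁵

atomic unit of force: F_au = E_h/a₀ = m_e²e⁶/((4πε₀)³ℏ⁴) = 8.220 × 10⁻⁸ N.
0.0141 / 8.220 × 10⁻⁸ = 1.715 × 10⁵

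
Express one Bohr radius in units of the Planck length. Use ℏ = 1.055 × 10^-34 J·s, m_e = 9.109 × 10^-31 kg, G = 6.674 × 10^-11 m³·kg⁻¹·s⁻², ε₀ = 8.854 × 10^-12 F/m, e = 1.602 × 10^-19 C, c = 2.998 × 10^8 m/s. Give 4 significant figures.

Bohr radius: a₀ = 4πε₀ℏ²/(m_e e²) = 5.297 × 10^-11 m
Planck length: ℓ_P = √(ℏG/c³) = 1.616 × 10^-35 m
ratio = 5.297 × 10^-11 / 1.616 × 10^-35 = 3.277 × 10^24

3.277 × 10^24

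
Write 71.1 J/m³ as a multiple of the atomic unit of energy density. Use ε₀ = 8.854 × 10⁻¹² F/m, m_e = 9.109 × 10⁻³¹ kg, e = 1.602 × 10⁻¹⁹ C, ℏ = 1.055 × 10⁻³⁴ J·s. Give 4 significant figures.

atomic unit of energy density: u_au = E_h/a₀³ = m_e⁴e¹⁰/((4πε₀)⁵ℏ⁸) = 2.929 × 10¹³ J/m³.
71.1 / 2.929 × 10¹³ = 2.427 × 10⁻¹²

2.427 × 10⁻¹²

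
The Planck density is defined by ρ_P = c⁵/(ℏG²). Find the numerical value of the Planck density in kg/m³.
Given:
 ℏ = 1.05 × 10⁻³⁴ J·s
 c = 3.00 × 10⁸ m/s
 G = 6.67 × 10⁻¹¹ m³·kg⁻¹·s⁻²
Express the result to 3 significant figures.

5.20 × 10⁹⁶ kg/m³

ρ_P = c⁵/(ℏG²)
  = 2.43 × 10⁴² / 4.67 × 10⁻⁵⁵
  = 5.20 × 10⁹⁶ kg/m³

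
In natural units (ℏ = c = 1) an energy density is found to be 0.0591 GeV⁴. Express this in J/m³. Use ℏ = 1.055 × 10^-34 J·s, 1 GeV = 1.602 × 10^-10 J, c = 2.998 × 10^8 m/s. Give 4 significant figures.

[E]/[L]³ = [E]⁴/(ℏc)³; restore (ℏc)⁻³.
1 GeV⁴ → 1/(ℏc)³ × (1 GeV in J)⁴ = 2.082 × 10^37 J/m³.
Result: 0.0591 × 2.082 × 10^37 = 1.230 × 10^36 J/m³.

1.230 × 10^36 J/m³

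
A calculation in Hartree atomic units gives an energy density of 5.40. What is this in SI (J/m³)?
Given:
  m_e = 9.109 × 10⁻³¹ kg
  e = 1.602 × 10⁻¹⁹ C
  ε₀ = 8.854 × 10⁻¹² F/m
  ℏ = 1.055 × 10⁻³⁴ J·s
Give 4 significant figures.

One atomic unit of energy density: u_au = E_h/a₀³ = m_e⁴e¹⁰/((4πε₀)⁵ℏ⁸) = 2.929 × 10¹³ J/m³.
5.40 × 2.929 × 10¹³ J/m³ = 1.582 × 10¹⁴ J/m³

1.582 × 10¹⁴ J/m³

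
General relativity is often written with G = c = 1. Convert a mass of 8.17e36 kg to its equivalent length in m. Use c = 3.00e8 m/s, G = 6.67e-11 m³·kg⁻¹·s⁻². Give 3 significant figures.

In G = c = 1 units mass has dimensions of length; the conversion factor is G/c².
8.17e36 kg × (G/c²) = 6.05e9 m

6.05e9 m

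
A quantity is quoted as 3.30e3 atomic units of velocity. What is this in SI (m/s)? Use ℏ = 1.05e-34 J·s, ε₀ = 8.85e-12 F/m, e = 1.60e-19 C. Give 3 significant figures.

7.23e9 m/s

One atomic unit of velocity: v_au = e²/(4πε₀ℏ) = 2.19e6 m/s.
3.30e3 × 2.19e6 m/s = 7.23e9 m/s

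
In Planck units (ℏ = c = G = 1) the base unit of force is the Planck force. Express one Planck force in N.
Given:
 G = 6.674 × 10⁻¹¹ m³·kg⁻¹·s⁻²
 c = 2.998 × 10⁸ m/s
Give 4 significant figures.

1.210 × 10⁴⁴ N

F_P = c⁴/G
  = 8.078 × 10³³ / 6.674 × 10⁻¹¹
  = 1.210 × 10⁴⁴ N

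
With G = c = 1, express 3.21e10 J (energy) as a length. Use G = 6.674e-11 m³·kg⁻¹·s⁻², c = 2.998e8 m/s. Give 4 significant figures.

2.652e-34 m

Energy → length via G/c⁴.
3.21e10 J × (G/c⁴) = 2.652e-34 m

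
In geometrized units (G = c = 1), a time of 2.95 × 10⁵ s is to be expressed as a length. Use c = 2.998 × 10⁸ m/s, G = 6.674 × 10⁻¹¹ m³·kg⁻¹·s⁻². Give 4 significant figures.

Time → length via c.
2.95 × 10⁵ s × (c) = 8.844 × 10¹³ m

8.844 × 10¹³ m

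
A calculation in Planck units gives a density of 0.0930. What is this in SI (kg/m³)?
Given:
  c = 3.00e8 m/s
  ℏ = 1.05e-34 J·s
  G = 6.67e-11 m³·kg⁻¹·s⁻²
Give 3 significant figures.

One Planck density: ρ_P = c⁵/(ℏG²) = 5.20e96 kg/m³.
0.0930 × 5.20e96 kg/m³ = 4.84e95 kg/m³

4.84e95 kg/m³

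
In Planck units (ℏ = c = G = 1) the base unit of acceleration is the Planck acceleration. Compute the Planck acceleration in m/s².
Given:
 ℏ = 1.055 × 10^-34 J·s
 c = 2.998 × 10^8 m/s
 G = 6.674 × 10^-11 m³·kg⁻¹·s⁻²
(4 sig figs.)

5.560 × 10^51 m/s²

a_P = √(c⁷/(ℏG))
  = √(3.092 × 10^103)
  = 5.560 × 10^51 m/s²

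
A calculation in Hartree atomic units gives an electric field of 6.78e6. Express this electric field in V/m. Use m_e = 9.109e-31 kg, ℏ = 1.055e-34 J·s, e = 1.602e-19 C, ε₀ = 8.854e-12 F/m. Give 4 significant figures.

3.479e18 V/m

One atomic unit of electric field: E_au = E_h/(e a₀) = m_e²e⁵/((4πε₀)³ℏ⁴) = 5.131e11 V/m.
6.78e6 × 5.131e11 V/m = 3.479e18 V/m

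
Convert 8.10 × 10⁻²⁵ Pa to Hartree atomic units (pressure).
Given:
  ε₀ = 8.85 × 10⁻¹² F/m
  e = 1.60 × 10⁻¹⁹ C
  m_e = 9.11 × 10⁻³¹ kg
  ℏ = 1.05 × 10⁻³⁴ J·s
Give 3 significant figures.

atomic unit of pressure: P_au = E_h/a₀³ = m_e⁴e¹⁰/((4πε₀)⁵ℏ⁸) = 3.01 × 10¹³ Pa.
8.10 × 10⁻²⁵ / 3.01 × 10¹³ = 2.69 × 10⁻³⁸

2.69 × 10⁻³⁸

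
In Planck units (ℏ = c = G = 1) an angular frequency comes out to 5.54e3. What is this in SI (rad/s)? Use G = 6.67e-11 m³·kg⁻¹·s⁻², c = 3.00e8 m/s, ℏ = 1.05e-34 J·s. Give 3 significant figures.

1.03e47 rad/s

One Planck angular frequency: ω_P = √(c⁵/(ℏG)) = 1.86e43 rad/s.
5.54e3 × 1.86e43 rad/s = 1.03e47 rad/s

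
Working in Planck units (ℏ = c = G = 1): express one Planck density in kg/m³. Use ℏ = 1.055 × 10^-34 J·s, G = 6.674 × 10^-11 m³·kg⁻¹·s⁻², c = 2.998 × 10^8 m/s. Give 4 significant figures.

From ℏ = c = G = 1 the density scale is ρ_P = c⁵/(ℏG²).
  = 2.422 × 10^42 / 4.699 × 10^-55
  = 5.154 × 10^96 kg/m³

5.154 × 10^96 kg/m³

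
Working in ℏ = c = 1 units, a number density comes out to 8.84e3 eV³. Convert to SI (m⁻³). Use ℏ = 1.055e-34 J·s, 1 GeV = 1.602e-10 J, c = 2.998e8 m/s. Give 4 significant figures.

Number density is [L]⁻³ = [E]³/(ℏc)³.
1 GeV³ → 1/(ℏc)³ × (1 GeV in J)³ = 1.299e47 m⁻³.
Convert the energy scale: 8.84e3 eV³ = 8.84e-24 GeV³.
Result: 8.84e-24 × 1.299e47 = 1.149e24 m⁻³.

1.149e24 m⁻³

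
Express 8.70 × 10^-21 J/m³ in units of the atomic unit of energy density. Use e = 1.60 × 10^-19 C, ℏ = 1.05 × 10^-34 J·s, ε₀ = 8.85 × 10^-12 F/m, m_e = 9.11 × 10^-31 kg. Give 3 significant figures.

atomic unit of energy density: u_au = E_h/a₀³ = m_e⁴e¹⁰/((4πε₀)⁵ℏ⁸) = 3.01 × 10^13 J/m³.
8.70 × 10^-21 / 3.01 × 10^13 = 2.89 × 10^-34

2.89 × 10^-34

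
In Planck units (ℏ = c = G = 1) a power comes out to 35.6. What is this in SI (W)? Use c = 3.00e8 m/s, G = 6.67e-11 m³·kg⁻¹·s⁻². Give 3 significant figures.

One Planck power: P_P = c⁵/G = 3.64e52 W.
35.6 × 3.64e52 W = 1.30e54 W

1.30e54 W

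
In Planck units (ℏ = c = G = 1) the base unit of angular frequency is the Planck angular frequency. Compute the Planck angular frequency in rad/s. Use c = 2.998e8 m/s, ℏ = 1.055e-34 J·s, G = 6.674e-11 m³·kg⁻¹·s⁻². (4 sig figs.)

ω_P = √(c⁵/(ℏG))
  = √(3.440e86)
  = 1.855e43 rad/s

1.855e43 rad/s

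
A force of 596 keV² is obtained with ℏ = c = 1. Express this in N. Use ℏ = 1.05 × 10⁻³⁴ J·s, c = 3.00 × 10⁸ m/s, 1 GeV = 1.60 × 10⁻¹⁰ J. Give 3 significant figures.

Force is [E]/[L] = [E]²/(ℏc); restore (ℏc)⁻¹.
1 GeV² → 1/(ℏc) × (1 GeV in J)² = 8.13 × 10⁵ N.
Convert the energy scale: 596 keV² = 5.96 × 10⁻¹⁰ GeV².
Result: 5.96 × 10⁻¹⁰ × 8.13 × 10⁵ = 4.84 × 10⁻⁴ N.

4.84 × 10⁻⁴ N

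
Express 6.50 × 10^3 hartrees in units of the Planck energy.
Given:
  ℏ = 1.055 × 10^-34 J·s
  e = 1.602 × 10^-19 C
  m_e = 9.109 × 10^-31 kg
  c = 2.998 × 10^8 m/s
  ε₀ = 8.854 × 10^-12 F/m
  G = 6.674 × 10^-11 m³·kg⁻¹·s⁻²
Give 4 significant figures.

hartree: E_h = m_e e⁴/(4πε₀ℏ)² = 4.354 × 10^-18 J
Planck energy: E_P = √(ℏc⁵/G) = 1.957 × 10^9 J
6.50 × 10^3 × 4.354 × 10^-18 / 1.957 × 10^9 = 1.446 × 10^-23

1.446 × 10^-23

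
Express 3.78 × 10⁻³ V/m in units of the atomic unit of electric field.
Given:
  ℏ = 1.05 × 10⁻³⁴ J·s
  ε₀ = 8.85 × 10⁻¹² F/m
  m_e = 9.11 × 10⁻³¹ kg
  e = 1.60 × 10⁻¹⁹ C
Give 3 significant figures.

7.26 × 10⁻¹⁵

atomic unit of electric field: E_au = E_h/(e a₀) = m_e²e⁵/((4πε₀)³ℏ⁴) = 5.20 × 10¹¹ V/m.
3.78 × 10⁻³ / 5.20 × 10¹¹ = 7.26 × 10⁻¹⁵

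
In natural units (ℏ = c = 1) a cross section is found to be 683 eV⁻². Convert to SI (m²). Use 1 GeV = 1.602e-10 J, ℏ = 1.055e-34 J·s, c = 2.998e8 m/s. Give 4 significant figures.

2.662e-11 m²

Area is [L]² = [E]⁻²·(ℏc)²; restore (ℏc)².
1 GeV⁻² → (ℏc)² × (1 GeV in J)⁻² = 3.898e-32 m².
Convert the energy scale: 683 eV⁻² = 6.83e20 GeV⁻².
Result: 6.83e20 × 3.898e-32 = 2.662e-11 m².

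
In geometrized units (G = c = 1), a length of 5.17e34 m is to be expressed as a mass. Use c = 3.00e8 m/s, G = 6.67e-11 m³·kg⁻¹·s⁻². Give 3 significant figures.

6.98e61 kg

Length → mass via c²/G.
5.17e34 m × (c²/G) = 6.98e61 kg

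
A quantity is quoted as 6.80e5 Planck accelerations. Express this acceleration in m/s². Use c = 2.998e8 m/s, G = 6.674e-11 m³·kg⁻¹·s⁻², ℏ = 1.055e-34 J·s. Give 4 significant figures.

One Planck acceleration: a_P = √(c⁷/(ℏG)) = 5.560e51 m/s².
6.80e5 × 5.560e51 m/s² = 3.781e57 m/s²

3.781e57 m/s²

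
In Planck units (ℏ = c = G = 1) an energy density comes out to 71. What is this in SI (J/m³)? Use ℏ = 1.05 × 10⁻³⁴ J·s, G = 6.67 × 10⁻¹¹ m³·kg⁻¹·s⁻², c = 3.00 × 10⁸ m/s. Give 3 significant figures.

One Planck energy density: u_P = c⁷/(ℏG²) = 4.68 × 10¹¹³ J/m³.
71 × 4.68 × 10¹¹³ J/m³ = 3.32 × 10¹¹⁵ J/m³

3.32 × 10¹¹⁵ J/m³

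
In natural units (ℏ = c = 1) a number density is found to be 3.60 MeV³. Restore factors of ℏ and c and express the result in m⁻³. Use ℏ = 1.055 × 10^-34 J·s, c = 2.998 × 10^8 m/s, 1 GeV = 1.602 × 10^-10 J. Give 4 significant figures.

4.678 × 10^38 m⁻³

Number density is [L]⁻³ = [E]³/(ℏc)³.
1 GeV³ → 1/(ℏc)³ × (1 GeV in J)³ = 1.299 × 10^47 m⁻³.
Convert the energy scale: 3.60 MeV³ = 3.60 × 10^-9 GeV³.
Result: 3.60 × 10^-9 × 1.299 × 10^47 = 4.678 × 10^38 m⁻³.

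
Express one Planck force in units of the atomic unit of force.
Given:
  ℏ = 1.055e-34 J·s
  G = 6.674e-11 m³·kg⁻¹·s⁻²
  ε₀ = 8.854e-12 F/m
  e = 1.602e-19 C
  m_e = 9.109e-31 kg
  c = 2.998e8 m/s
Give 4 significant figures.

Planck force: F_P = c⁴/G = 1.210e44 N
atomic unit of force: F_au = E_h/a₀ = m_e²e⁶/((4πε₀)³ℏ⁴) = 8.220e-8 N
ratio = 1.210e44 / 8.220e-8 = 1.473e51

1.473e51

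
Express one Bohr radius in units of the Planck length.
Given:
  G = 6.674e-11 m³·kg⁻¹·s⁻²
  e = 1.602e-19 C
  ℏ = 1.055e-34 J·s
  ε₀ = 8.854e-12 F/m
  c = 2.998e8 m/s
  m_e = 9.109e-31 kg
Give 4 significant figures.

3.277e24

Bohr radius: a₀ = 4πε₀ℏ²/(m_e e²) = 5.297e-11 m
Planck length: ℓ_P = √(ℏG/c³) = 1.616e-35 m
ratio = 5.297e-11 / 1.616e-35 = 3.277e24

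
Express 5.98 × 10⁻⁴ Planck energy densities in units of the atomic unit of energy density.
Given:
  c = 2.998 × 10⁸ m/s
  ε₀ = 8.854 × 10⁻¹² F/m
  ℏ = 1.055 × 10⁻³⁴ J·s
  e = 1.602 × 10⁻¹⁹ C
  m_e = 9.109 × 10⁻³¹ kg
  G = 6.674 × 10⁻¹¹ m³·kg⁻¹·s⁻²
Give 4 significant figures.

9.457 × 10⁹⁶

Planck energy density: u_P = c⁷/(ℏG²) = 4.632 × 10¹¹³ J/m³
atomic unit of energy density: u_au = E_h/a₀³ = m_e⁴e¹⁰/((4πε₀)⁵ℏ⁸) = 2.929 × 10¹³ J/m³
5.98 × 10⁻⁴ × 4.632 × 10¹¹³ / 2.929 × 10¹³ = 9.457 × 10⁹⁶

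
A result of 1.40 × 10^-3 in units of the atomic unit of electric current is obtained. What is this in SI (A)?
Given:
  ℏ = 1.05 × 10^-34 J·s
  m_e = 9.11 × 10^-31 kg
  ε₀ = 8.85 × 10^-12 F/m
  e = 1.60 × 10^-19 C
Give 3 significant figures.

One atomic unit of electric current: I_au = e E_h/ℏ = m_e e⁵/((4πε₀)²ℏ³) = 6.67 × 10^-3 A.
1.40 × 10^-3 × 6.67 × 10^-3 A = 9.34 × 10^-6 A

9.34 × 10^-6 A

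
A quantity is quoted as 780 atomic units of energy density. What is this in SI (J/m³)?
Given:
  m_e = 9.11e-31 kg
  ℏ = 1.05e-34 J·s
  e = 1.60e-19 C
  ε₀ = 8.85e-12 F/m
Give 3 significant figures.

One atomic unit of energy density: u_au = E_h/a₀³ = m_e⁴e¹⁰/((4πε₀)⁵ℏ⁸) = 3.01e13 J/m³.
780 × 3.01e13 J/m³ = 2.35e16 J/m³

2.35e16 J/m³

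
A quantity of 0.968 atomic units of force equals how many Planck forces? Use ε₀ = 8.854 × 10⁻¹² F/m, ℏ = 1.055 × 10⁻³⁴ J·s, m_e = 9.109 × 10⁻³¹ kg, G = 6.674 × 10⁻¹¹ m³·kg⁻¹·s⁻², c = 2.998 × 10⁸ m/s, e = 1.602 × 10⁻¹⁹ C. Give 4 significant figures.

6.573 × 10⁻⁵²

atomic unit of force: F_au = E_h/a₀ = m_e²e⁶/((4πε₀)³ℏ⁴) = 8.220 × 10⁻⁸ N
Planck force: F_P = c⁴/G = 1.210 × 10⁴⁴ N
0.968 × 8.220 × 10⁻⁸ / 1.210 × 10⁴⁴ = 6.573 × 10⁻⁵²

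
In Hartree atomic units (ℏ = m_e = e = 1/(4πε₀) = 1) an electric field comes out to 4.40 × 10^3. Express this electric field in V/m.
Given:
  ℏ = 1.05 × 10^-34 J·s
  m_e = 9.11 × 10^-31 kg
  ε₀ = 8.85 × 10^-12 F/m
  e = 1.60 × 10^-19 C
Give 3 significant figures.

2.29 × 10^15 V/m

One atomic unit of electric field: E_au = E_h/(e a₀) = m_e²e⁵/((4πε₀)³ℏ⁴) = 5.20 × 10^11 V/m.
4.40 × 10^3 × 5.20 × 10^11 V/m = 2.29 × 10^15 V/m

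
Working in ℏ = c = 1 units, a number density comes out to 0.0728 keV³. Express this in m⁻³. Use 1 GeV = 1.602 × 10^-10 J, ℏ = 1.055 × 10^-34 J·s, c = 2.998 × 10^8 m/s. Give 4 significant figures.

9.459 × 10^27 m⁻³

Number density is [L]⁻³ = [E]³/(ℏc)³.
1 GeV³ → 1/(ℏc)³ × (1 GeV in J)³ = 1.299 × 10^47 m⁻³.
Convert the energy scale: 0.0728 keV³ = 7.28 × 10^-20 GeV³.
Result: 7.28 × 10^-20 × 1.299 × 10^47 = 9.459 × 10^27 m⁻³.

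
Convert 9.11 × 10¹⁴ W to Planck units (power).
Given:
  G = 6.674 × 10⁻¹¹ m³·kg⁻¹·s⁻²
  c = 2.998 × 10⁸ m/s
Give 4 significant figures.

Planck power: P_P = c⁵/G = 3.629 × 10⁵² W.
9.11 × 10¹⁴ / 3.629 × 10⁵² = 2.510 × 10⁻³⁸

2.510 × 10⁻³⁸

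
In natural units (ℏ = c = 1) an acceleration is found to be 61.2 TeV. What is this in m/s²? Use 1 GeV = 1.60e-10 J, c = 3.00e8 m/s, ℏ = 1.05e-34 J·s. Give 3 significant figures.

2.80e37 m/s²

Acceleration is [L]/[T]² = c·[E]/ℏ.
1 GeV → c/ℏ × (1 GeV in J) = 4.57e32 m/s².
Convert the energy scale: 61.2 TeV = 6.12e4 GeV.
Result: 6.12e4 × 4.57e32 = 2.80e37 m/s².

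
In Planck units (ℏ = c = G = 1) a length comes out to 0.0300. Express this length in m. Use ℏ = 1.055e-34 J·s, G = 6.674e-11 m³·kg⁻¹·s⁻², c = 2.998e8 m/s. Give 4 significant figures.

One Planck length: ℓ_P = √(ℏG/c³) = 1.616e-35 m.
0.0300 × 1.616e-35 m = 4.849e-37 m

4.849e-37 m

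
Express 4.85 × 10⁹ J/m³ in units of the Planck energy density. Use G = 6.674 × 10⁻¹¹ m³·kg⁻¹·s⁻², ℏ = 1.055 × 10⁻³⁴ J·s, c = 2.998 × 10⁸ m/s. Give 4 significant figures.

1.047 × 10⁻¹⁰⁴

Planck energy density: u_P = c⁷/(ℏG²) = 4.632 × 10¹¹³ J/m³.
4.85 × 10⁹ / 4.632 × 10¹¹³ = 1.047 × 10⁻¹⁰⁴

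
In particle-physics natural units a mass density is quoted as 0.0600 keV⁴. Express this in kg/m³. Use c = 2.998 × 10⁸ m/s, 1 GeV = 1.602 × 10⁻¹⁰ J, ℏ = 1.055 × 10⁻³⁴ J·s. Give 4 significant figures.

1.390 × 10⁻⁵ kg/m³

Mass density is [E]/(c²[L]³) = [E]⁴/(ℏ³c⁵).
1 GeV⁴ → 1/(ℏ³c⁵) × (1 GeV in J)⁴ = 2.316 × 10²⁰ kg/m³.
Convert the energy scale: 0.0600 keV⁴ = 6.00 × 10⁻²⁶ GeV⁴.
Result: 6.00 × 10⁻²⁶ × 2.316 × 10²⁰ = 1.390 × 10⁻⁵ kg/m³.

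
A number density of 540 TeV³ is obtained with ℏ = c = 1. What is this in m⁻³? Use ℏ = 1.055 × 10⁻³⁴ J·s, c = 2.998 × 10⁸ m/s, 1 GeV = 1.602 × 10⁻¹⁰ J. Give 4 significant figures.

7.017 × 10⁵⁸ m⁻³

Number density is [L]⁻³ = [E]³/(ℏc)³.
1 GeV³ → 1/(ℏc)³ × (1 GeV in J)³ = 1.299 × 10⁴⁷ m⁻³.
Convert the energy scale: 540 TeV³ = 5.40 × 10¹¹ GeV³.
Result: 5.40 × 10¹¹ × 1.299 × 10⁴⁷ = 7.017 × 10⁵⁸ m⁻³.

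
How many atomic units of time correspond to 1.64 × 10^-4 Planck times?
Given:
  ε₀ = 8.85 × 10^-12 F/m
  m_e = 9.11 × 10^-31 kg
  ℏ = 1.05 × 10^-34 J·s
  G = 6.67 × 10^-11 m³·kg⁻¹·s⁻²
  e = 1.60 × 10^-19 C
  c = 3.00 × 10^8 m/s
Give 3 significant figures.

Planck time: t_P = √(ℏG/c⁵) = 5.37 × 10^-44 s
atomic unit of time: τ_au = (4πε₀)²ℏ³/(m_e e⁴) = 2.40 × 10^-17 s
1.64 × 10^-4 × 5.37 × 10^-44 / 2.40 × 10^-17 = 3.67 × 10^-31

3.67 × 10^-31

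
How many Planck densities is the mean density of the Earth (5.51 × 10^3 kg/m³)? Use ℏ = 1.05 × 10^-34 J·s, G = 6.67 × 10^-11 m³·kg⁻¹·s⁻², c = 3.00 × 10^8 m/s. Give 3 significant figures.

1.06 × 10^-93

Planck density: ρ_P = c⁵/(ℏG²) = 5.20 × 10^96 kg/m³.
5.51 × 10^3 / 5.20 × 10^96 = 1.06 × 10^-93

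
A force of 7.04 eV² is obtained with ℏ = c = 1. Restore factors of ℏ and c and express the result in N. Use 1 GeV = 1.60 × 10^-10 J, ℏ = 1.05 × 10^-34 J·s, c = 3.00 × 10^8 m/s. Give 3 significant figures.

5.72 × 10^-12 N

Force is [E]/[L] = [E]²/(ℏc); restore (ℏc)⁻¹.
1 GeV² → 1/(ℏc) × (1 GeV in J)² = 8.13 × 10^5 N.
Convert the energy scale: 7.04 eV² = 7.04 × 10^-18 GeV².
Result: 7.04 × 10^-18 × 8.13 × 10^5 = 5.72 × 10^-12 N.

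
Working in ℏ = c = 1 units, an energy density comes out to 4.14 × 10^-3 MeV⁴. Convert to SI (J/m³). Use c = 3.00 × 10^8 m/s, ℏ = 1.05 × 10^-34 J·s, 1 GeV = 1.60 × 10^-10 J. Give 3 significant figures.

[E]/[L]³ = [E]⁴/(ℏc)³; restore (ℏc)⁻³.
1 GeV⁴ → 1/(ℏc)³ × (1 GeV in J)⁴ = 2.10 × 10^37 J/m³.
Convert the energy scale: 4.14 × 10^-3 MeV⁴ = 4.14 × 10^-15 GeV⁴.
Result: 4.14 × 10^-15 × 2.10 × 10^37 = 8.68 × 10^22 J/m³.

8.68 × 10^22 J/m³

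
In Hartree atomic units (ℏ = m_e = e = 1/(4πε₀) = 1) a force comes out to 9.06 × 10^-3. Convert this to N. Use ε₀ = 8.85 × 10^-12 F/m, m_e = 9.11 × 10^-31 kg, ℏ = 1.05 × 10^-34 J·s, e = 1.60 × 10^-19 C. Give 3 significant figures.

7.55 × 10^-10 N

One atomic unit of force: F_au = E_h/a₀ = m_e²e⁶/((4πε₀)³ℏ⁴) = 8.33 × 10^-8 N.
9.06 × 10^-3 × 8.33 × 10^-8 N = 7.55 × 10^-10 N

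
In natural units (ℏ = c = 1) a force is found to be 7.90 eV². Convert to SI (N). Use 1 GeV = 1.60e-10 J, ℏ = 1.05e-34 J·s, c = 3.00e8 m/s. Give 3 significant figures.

Force is [E]/[L] = [E]²/(ℏc); restore (ℏc)⁻¹.
1 GeV² → 1/(ℏc) × (1 GeV in J)² = 8.13e5 N.
Convert the energy scale: 7.90 eV² = 7.90e-18 GeV².
Result: 7.90e-18 × 8.13e5 = 6.42e-12 N.

6.42e-12 N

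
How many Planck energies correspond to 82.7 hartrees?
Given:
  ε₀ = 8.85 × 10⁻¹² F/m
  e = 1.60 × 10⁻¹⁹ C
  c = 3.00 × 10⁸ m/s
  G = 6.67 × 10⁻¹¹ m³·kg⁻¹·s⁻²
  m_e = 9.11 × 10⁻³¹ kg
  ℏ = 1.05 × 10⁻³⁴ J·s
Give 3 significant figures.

hartree: E_h = m_e e⁴/(4πε₀ℏ)² = 4.38 × 10⁻¹⁸ J
Planck energy: E_P = √(ℏc⁵/G) = 1.96 × 10⁹ J
82.7 × 4.38 × 10⁻¹⁸ / 1.96 × 10⁹ = 1.85 × 10⁻²⁵

1.85 × 10⁻²⁵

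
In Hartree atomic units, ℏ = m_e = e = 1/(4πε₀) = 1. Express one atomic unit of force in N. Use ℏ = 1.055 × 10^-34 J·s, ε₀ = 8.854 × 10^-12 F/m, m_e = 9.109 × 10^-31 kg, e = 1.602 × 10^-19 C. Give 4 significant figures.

The unique combination of the constants set to 1 with dimensions of force is F_au = E_h/a₀ = m_e²e⁶/((4πε₀)³ℏ⁴).
E_h = 4.354 × 10^-18 J
a₀ = 5.297 × 10^-11 m
E_h/a₀ = 8.220 × 10^-8 N

8.220 × 10^-8 N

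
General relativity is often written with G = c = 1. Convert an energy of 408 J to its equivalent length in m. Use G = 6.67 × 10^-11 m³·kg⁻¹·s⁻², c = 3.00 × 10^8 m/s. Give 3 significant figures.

Energy → length via G/c⁴.
408 J × (G/c⁴) = 3.36 × 10^-42 m

3.36 × 10^-42 m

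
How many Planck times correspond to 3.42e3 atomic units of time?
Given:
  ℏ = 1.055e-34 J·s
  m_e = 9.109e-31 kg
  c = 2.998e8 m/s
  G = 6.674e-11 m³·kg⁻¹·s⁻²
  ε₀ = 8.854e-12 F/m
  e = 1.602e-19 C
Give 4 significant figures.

atomic unit of time: τ_au = (4πε₀)²ℏ³/(m_e e⁴) = 2.423e-17 s
Planck time: t_P = √(ℏG/c⁵) = 5.392e-44 s
3.42e3 × 2.423e-17 / 5.392e-44 = 1.537e30

1.537e30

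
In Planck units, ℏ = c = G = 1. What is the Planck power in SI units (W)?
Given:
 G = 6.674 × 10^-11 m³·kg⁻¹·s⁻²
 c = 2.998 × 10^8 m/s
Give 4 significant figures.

3.629 × 10^52 W

Dimensional analysis gives P_P = c⁵/G.
  = 2.422 × 10^42 / 6.674 × 10^-11
  = 3.629 × 10^52 W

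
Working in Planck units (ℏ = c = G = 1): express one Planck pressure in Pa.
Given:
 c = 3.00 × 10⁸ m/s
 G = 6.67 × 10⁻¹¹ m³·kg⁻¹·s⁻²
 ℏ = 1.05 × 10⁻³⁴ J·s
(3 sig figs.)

4.68 × 10¹¹³ Pa

The unique combination of the constants set to 1 with dimensions of pressure is p_P = c⁷/(ℏG²).
  = 2.19 × 10⁵⁹ / 4.67 × 10⁻⁵⁵
  = 4.68 × 10¹¹³ Pa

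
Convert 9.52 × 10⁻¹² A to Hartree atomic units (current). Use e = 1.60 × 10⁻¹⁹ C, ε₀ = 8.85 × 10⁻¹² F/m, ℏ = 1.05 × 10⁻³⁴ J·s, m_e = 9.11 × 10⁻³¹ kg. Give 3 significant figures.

atomic unit of electric current: I_au = e E_h/ℏ = m_e e⁵/((4πε₀)²ℏ³) = 6.67 × 10⁻³ A.
9.52 × 10⁻¹² / 6.67 × 10⁻³ = 1.43 × 10⁻⁹

1.43 × 10⁻⁹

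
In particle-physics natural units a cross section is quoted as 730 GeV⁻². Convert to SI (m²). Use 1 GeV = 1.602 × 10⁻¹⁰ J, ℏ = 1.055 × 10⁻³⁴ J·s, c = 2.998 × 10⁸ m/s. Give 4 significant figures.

Area is [L]² = [E]⁻²·(ℏc)²; restore (ℏc)².
1 GeV⁻² → (ℏc)² × (1 GeV in J)⁻² = 3.898 × 10⁻³² m².
Result: 730 × 3.898 × 10⁻³² = 2.846 × 10⁻²⁹ m².

2.846 × 10⁻²⁹ m²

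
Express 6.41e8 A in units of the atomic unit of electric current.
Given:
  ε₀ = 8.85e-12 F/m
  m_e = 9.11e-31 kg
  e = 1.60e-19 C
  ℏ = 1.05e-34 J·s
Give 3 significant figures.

atomic unit of electric current: I_au = e E_h/ℏ = m_e e⁵/((4πε₀)²ℏ³) = 6.67e-3 A.
6.41e8 / 6.67e-3 = 9.61e10

9.61e10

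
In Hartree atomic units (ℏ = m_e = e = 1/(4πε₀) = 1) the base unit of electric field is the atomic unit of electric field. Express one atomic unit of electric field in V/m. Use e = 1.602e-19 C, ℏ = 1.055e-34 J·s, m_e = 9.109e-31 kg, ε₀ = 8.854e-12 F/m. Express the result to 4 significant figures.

E_au = E_h/(e a₀) = m_e²e⁵/((4πε₀)³ℏ⁴)
E_h = 4.354e-18 J
a₀ = 5.297e-11 m
E_h/(e·a₀) = 5.131e11 V/m

5.131e11 V/m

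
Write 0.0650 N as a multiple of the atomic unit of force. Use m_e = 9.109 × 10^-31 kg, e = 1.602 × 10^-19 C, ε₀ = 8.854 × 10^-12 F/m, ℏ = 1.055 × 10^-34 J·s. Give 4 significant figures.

7.908 × 10^5

atomic unit of force: F_au = E_h/a₀ = m_e²e⁶/((4πε₀)³ℏ⁴) = 8.220 × 10^-8 N.
0.0650 / 8.220 × 10^-8 = 7.908 × 10^5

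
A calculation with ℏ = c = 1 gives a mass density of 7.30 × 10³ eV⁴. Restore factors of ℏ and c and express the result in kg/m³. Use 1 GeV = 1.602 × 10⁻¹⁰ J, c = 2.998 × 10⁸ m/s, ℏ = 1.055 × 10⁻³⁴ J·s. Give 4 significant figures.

Mass density is [E]/(c²[L]³) = [E]⁴/(ℏ³c⁵).
1 GeV⁴ → 1/(ℏ³c⁵) × (1 GeV in J)⁴ = 2.316 × 10²⁰ kg/m³.
Convert the energy scale: 7.30 × 10³ eV⁴ = 7.30 × 10⁻³³ GeV⁴.
Result: 7.30 × 10⁻³³ × 2.316 × 10²⁰ = 1.691 × 10⁻¹² kg/m³.

1.691 × 10⁻¹² kg/m³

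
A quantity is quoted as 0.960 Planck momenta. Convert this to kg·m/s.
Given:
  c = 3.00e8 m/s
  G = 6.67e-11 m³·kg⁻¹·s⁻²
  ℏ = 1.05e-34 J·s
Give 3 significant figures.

6.26 kg·m/s

One Planck momentum: p_P = √(ℏc³/G) = 6.52 kg·m/s.
0.960 × 6.52 kg·m/s = 6.26 kg·m/s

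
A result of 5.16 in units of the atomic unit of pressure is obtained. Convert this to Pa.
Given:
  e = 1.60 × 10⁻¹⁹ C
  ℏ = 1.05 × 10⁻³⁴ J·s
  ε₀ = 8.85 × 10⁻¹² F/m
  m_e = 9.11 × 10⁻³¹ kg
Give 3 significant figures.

One atomic unit of pressure: P_au = E_h/a₀³ = m_e⁴e¹⁰/((4πε₀)⁵ℏ⁸) = 3.01 × 10¹³ Pa.
5.16 × 3.01 × 10¹³ Pa = 1.55 × 10¹⁴ Pa

1.55 × 10¹⁴ Pa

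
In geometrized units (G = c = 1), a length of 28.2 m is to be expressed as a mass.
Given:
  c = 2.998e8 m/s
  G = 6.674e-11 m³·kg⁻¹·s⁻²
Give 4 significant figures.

Length → mass via c²/G.
28.2 m × (c²/G) = 3.798e28 kg

3.798e28 kg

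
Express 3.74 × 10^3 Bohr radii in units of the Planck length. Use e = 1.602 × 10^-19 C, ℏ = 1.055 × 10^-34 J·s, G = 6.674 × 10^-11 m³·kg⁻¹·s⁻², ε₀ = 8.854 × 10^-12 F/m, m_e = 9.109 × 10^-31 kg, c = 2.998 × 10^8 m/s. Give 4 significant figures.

Bohr radius: a₀ = 4πε₀ℏ²/(m_e e²) = 5.297 × 10^-11 m
Planck length: ℓ_P = √(ℏG/c³) = 1.616 × 10^-35 m
3.74 × 10^3 × 5.297 × 10^-11 / 1.616 × 10^-35 = 1.226 × 10^28

1.226 × 10^28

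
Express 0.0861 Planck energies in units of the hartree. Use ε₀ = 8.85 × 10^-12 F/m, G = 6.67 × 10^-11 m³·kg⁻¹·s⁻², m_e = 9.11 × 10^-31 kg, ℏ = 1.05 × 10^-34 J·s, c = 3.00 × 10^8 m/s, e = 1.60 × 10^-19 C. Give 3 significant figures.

Planck energy: E_P = √(ℏc⁵/G) = 1.96 × 10^9 J
hartree: E_h = m_e e⁴/(4πε₀ℏ)² = 4.38 × 10^-18 J
0.0861 × 1.96 × 10^9 / 4.38 × 10^-18 = 3.85 × 10^25

3.85 × 10^25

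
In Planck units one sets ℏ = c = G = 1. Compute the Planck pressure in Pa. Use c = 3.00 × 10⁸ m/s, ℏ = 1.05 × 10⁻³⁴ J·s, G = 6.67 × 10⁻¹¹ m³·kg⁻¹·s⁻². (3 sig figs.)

p_P = c⁷/(ℏG²)
  = 2.19 × 10⁵⁹ / 4.67 × 10⁻⁵⁵
  = 4.68 × 10¹¹³ Pa

4.68 × 10¹¹³ Pa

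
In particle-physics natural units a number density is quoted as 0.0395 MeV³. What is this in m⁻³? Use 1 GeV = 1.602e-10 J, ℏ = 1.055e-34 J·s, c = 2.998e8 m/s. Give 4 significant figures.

Number density is [L]⁻³ = [E]³/(ℏc)³.
1 GeV³ → 1/(ℏc)³ × (1 GeV in J)³ = 1.299e47 m⁻³.
Convert the energy scale: 0.0395 MeV³ = 3.95e-11 GeV³.
Result: 3.95e-11 × 1.299e47 = 5.133e36 m⁻³.

5.133e36 m⁻³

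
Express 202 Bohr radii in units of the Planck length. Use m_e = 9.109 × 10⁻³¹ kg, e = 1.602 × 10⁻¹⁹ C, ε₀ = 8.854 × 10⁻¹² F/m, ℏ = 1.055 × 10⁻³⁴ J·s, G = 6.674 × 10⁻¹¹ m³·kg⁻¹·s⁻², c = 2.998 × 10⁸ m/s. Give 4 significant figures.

6.620 × 10²⁶

Bohr radius: a₀ = 4πε₀ℏ²/(m_e e²) = 5.297 × 10⁻¹¹ m
Planck length: ℓ_P = √(ℏG/c³) = 1.616 × 10⁻³⁵ m
202 × 5.297 × 10⁻¹¹ / 1.616 × 10⁻³⁵ = 6.620 × 10²⁶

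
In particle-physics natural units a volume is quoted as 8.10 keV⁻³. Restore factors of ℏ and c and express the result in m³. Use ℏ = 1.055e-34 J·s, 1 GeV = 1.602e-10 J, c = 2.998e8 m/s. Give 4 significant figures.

6.234e-29 m³

Volume is [L]³ = [E]⁻³·(ℏc)³.
1 GeV⁻³ → (ℏc)³ × (1 GeV in J)⁻³ = 7.696e-48 m³.
Convert the energy scale: 8.10 keV⁻³ = 8.10e18 GeV⁻³.
Result: 8.10e18 × 7.696e-48 = 6.234e-29 m³.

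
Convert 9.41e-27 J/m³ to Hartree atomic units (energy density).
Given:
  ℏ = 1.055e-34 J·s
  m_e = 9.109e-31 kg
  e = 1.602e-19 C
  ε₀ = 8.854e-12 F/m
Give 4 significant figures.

3.213e-40

atomic unit of energy density: u_au = E_h/a₀³ = m_e⁴e¹⁰/((4πε₀)⁵ℏ⁸) = 2.929e13 J/m³.
9.41e-27 / 2.929e13 = 3.213e-40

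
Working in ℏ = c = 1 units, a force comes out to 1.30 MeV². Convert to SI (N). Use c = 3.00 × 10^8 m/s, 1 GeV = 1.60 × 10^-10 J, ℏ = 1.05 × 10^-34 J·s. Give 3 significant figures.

1.06 N

Force is [E]/[L] = [E]²/(ℏc); restore (ℏc)⁻¹.
1 GeV² → 1/(ℏc) × (1 GeV in J)² = 8.13 × 10^5 N.
Convert the energy scale: 1.30 MeV² = 1.30 × 10^-6 GeV².
Result: 1.30 × 10^-6 × 8.13 × 10^5 = 1.06 N.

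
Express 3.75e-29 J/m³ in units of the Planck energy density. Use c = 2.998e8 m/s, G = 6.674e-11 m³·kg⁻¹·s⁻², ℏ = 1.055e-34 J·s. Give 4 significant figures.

Planck energy density: u_P = c⁷/(ℏG²) = 4.632e113 J/m³.
3.75e-29 / 4.632e113 = 8.095e-143

8.095e-143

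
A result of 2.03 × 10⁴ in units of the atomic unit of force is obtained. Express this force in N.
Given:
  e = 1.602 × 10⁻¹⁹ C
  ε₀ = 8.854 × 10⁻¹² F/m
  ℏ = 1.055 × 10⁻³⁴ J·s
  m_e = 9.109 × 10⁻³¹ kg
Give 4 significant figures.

1.669 × 10⁻³ N

One atomic unit of force: F_au = E_h/a₀ = m_e²e⁶/((4πε₀)³ℏ⁴) = 8.220 × 10⁻⁸ N.
2.03 × 10⁴ × 8.220 × 10⁻⁸ N = 1.669 × 10⁻³ N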